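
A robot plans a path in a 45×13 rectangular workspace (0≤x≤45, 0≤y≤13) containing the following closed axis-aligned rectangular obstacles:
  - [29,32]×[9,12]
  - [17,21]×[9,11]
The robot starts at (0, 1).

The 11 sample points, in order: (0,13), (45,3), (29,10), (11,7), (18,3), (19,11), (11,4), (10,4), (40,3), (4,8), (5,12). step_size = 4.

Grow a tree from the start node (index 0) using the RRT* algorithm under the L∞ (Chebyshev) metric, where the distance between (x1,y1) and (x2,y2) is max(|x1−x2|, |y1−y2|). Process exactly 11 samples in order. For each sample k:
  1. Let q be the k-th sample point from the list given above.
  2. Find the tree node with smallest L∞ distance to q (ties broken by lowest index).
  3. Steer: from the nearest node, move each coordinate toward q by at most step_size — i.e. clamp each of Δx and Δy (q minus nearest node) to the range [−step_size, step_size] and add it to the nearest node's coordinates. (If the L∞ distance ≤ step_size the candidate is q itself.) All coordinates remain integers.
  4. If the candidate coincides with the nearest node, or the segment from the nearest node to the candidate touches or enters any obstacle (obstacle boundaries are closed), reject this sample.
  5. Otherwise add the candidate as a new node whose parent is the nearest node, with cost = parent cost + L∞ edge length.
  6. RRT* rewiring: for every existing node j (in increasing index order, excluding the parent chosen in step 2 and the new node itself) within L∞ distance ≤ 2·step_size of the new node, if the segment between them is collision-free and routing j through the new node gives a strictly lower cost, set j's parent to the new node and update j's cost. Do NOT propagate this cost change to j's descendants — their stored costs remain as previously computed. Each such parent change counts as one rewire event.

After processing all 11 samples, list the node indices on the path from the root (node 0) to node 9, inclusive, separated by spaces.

Path: 0 2 3 4 5 9

1. q=(0,13) nearest=0 d=12 new=(0,5) → add node 1 parent=0 cost=4
2. q=(45,3) nearest=0 d=45 new=(4,3) → add node 2 parent=0 cost=4
3. q=(29,10) nearest=2 d=25 new=(8,7) → add node 3 parent=2 cost=8
4. q=(11,7) nearest=3 d=3 new=(11,7) → add node 4 parent=3 cost=11
5. q=(18,3) nearest=4 d=7 new=(15,3) → add node 5 parent=4 cost=15
6. q=(19,11) nearest=4 d=8 new=(15,11) → add node 6 parent=4 cost=15
7. q=(11,4) nearest=3 d=3 new=(11,4) → add node 7 parent=3 cost=11
8. q=(10,4) nearest=7 d=1 new=(10,4) → add node 8 parent=7 cost=12
9. q=(40,3) nearest=5 d=25 new=(19,3) → add node 9 parent=5 cost=19
10. q=(4,8) nearest=1 d=4 new=(4,8) → add node 10 parent=1 cost=8
11. q=(5,12) nearest=10 d=4 new=(5,12) → add node 11 parent=10 cost=12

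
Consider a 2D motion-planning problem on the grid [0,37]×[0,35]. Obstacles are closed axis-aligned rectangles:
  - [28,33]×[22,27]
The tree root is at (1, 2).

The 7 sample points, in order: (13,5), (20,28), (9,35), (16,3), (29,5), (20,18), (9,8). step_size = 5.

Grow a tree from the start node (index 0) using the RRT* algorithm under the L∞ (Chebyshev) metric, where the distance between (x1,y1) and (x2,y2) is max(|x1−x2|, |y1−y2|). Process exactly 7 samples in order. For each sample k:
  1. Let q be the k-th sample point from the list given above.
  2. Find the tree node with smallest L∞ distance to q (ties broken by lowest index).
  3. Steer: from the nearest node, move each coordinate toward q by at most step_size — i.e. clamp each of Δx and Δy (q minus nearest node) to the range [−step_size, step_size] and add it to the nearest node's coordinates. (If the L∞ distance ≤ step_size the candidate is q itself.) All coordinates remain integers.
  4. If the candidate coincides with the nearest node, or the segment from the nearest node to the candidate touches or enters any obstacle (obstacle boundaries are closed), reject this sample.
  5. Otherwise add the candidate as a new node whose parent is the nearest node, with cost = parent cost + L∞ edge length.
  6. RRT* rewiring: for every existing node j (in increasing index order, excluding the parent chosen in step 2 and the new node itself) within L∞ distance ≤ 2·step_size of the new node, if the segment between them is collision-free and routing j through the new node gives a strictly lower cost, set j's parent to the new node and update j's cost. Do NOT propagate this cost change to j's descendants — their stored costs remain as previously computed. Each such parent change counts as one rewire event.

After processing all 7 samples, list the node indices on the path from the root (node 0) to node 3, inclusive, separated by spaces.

Path: 0 1 2 3

1. q=(13,5) nearest=0 d=12 new=(6,5) → add node 1 parent=0 cost=5
2. q=(20,28) nearest=1 d=23 new=(11,10) → add node 2 parent=1 cost=10
3. q=(9,35) nearest=2 d=25 new=(9,15) → add node 3 parent=2 cost=15
4. q=(16,3) nearest=2 d=7 new=(16,5) → add node 4 parent=2 cost=15
5. q=(29,5) nearest=4 d=13 new=(21,5) → add node 5 parent=4 cost=20
6. q=(20,18) nearest=2 d=9 new=(16,15) → add node 6 parent=2 cost=15
7. q=(9,8) nearest=2 d=2 new=(9,8) → add node 7 parent=2 cost=12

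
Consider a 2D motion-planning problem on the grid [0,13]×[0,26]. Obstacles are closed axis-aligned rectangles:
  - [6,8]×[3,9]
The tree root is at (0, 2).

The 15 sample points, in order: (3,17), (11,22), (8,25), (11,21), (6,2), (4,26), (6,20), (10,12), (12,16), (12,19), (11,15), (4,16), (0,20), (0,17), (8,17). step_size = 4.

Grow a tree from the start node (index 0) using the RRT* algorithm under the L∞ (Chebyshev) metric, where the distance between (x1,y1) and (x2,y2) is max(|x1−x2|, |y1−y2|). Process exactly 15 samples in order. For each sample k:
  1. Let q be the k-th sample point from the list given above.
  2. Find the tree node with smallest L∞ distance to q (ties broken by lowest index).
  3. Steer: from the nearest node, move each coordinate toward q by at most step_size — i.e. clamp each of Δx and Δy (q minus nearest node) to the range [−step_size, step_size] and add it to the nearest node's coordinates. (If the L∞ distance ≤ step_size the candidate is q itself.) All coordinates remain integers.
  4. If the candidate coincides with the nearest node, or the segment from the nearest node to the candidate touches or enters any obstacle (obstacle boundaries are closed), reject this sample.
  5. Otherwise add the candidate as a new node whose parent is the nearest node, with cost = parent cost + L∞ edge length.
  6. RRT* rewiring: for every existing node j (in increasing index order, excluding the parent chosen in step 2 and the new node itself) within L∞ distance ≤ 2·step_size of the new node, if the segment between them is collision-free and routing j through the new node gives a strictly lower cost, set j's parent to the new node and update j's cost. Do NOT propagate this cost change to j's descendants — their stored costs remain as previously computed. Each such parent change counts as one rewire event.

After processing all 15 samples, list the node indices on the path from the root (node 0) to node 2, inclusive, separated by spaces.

1. q=(3,17) nearest=0 d=15 new=(3,6) → add node 1 parent=0 cost=4
2. q=(11,22) nearest=1 d=16 new=(7,10) → blocked by [6,8]×[3,9], reject
3. q=(8,25) nearest=1 d=19 new=(7,10) → blocked by [6,8]×[3,9], reject
4. q=(11,21) nearest=1 d=15 new=(7,10) → blocked by [6,8]×[3,9], reject
5. q=(6,2) nearest=1 d=4 new=(6,2) → add node 2 parent=1 cost=8
6. q=(4,26) nearest=1 d=20 new=(4,10) → add node 3 parent=1 cost=8
7. q=(6,20) nearest=3 d=10 new=(6,14) → add node 4 parent=3 cost=12
8. q=(10,12) nearest=4 d=4 new=(10,12) → add node 5 parent=4 cost=16
9. q=(12,16) nearest=5 d=4 new=(12,16) → add node 6 parent=5 cost=20
10. q=(12,19) nearest=6 d=3 new=(12,19) → add node 7 parent=6 cost=23
11. q=(11,15) nearest=6 d=1 new=(11,15) → add node 8 parent=6 cost=21
12. q=(4,16) nearest=4 d=2 new=(4,16) → add node 9 parent=4 cost=14; rewire 7→9 (22<23)
13. q=(0,20) nearest=9 d=4 new=(0,20) → add node 10 parent=9 cost=18
14. q=(0,17) nearest=10 d=3 new=(0,17) → add node 11 parent=10 cost=21
15. q=(8,17) nearest=4 d=3 new=(8,17) → add node 12 parent=4 cost=15; rewire 6→12 (19<20); rewire 7→12 (19<22); rewire 8→12 (18<21)

Path: 0 1 2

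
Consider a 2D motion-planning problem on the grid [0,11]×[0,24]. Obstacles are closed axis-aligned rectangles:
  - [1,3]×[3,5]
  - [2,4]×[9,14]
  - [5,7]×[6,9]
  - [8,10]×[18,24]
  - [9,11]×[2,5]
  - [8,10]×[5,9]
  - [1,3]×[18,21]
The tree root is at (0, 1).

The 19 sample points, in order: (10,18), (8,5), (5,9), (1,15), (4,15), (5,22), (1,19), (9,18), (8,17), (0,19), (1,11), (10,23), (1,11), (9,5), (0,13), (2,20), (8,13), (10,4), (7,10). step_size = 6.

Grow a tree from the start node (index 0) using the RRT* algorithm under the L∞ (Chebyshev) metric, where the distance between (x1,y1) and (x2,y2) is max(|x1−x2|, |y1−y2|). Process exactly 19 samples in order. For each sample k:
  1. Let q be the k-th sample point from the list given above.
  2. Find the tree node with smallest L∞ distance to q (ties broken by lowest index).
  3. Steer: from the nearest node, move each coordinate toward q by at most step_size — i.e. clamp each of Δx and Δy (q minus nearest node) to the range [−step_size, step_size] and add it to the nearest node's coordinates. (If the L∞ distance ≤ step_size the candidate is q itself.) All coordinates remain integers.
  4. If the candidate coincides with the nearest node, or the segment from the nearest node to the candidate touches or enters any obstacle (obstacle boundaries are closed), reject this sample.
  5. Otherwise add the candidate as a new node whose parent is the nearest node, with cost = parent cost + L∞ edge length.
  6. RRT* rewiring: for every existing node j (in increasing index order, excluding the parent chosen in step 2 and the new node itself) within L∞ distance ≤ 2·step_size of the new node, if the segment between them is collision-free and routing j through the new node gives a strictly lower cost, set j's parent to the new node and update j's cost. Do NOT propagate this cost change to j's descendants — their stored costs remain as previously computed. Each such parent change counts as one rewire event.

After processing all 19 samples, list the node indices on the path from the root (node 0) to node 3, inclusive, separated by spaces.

1. q=(10,18) nearest=0 d=17 new=(6,7) → blocked by [1,3]×[3,5], reject
2. q=(8,5) nearest=0 d=8 new=(6,5) → blocked by [1,3]×[3,5], reject
3. q=(5,9) nearest=0 d=8 new=(5,7) → blocked by [1,3]×[3,5], reject
4. q=(1,15) nearest=0 d=14 new=(1,7) → add node 1 parent=0 cost=6
5. q=(4,15) nearest=1 d=8 new=(4,13) → blocked by [2,4]×[9,14], reject
6. q=(5,22) nearest=1 d=15 new=(5,13) → blocked by [2,4]×[9,14], reject
7. q=(1,19) nearest=1 d=12 new=(1,13) → add node 2 parent=1 cost=12
8. q=(9,18) nearest=2 d=8 new=(7,18) → blocked by [2,4]×[9,14], reject
9. q=(8,17) nearest=2 d=7 new=(7,17) → blocked by [2,4]×[9,14], reject
10. q=(0,19) nearest=2 d=6 new=(0,19) → add node 3 parent=2 cost=18
11. q=(1,11) nearest=2 d=2 new=(1,11) → add node 4 parent=2 cost=14
12. q=(10,23) nearest=2 d=10 new=(7,19) → blocked by [2,4]×[9,14], reject
13. q=(1,11) nearest=4 d=0 → coincident, reject
14. q=(9,5) nearest=1 d=8 new=(7,5) → add node 5 parent=1 cost=12
15. q=(0,13) nearest=2 d=1 new=(0,13) → add node 6 parent=2 cost=13
16. q=(2,20) nearest=3 d=2 new=(2,20) → blocked by [1,3]×[18,21], reject
17. q=(8,13) nearest=1 d=7 new=(7,13) → blocked by [2,4]×[9,14], reject
18. q=(10,4) nearest=5 d=3 new=(10,4) → blocked by [9,11]×[2,5], reject
19. q=(7,10) nearest=5 d=5 new=(7,10) → blocked by [5,7]×[6,9], reject

Path: 0 1 2 3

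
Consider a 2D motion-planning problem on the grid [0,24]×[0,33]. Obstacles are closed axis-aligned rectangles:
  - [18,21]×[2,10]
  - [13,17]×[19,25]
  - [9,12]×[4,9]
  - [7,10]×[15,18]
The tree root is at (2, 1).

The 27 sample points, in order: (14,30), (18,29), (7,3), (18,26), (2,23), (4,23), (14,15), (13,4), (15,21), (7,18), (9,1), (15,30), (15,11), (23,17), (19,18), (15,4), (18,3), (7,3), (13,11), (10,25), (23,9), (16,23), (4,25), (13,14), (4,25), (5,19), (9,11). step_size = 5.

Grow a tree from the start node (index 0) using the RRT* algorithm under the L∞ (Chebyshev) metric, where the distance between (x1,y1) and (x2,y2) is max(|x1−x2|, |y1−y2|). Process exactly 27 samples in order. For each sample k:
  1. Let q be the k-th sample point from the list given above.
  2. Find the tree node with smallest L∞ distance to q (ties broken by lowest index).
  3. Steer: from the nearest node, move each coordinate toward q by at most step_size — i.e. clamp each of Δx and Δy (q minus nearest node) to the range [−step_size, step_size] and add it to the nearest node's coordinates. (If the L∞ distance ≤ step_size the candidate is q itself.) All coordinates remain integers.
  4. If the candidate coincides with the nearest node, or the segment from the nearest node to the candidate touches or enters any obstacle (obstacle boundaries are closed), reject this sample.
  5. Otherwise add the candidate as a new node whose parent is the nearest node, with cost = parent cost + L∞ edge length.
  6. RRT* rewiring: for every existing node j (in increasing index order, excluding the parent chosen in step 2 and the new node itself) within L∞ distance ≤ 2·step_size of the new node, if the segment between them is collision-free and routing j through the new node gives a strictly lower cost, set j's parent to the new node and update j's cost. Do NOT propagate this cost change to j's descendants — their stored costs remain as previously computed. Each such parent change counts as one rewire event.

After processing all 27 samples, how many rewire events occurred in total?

Rewire events: 1

1. q=(14,30) nearest=0 d=29 new=(7,6) → add node 1 parent=0 cost=5
2. q=(18,29) nearest=1 d=23 new=(12,11) → blocked by [9,12]×[4,9], reject
3. q=(7,3) nearest=1 d=3 new=(7,3) → add node 2 parent=1 cost=8
4. q=(18,26) nearest=1 d=20 new=(12,11) → blocked by [9,12]×[4,9], reject
5. q=(2,23) nearest=1 d=17 new=(2,11) → add node 3 parent=1 cost=10
6. q=(4,23) nearest=3 d=12 new=(4,16) → add node 4 parent=3 cost=15
7. q=(14,15) nearest=1 d=9 new=(12,11) → blocked by [9,12]×[4,9], reject
8. q=(13,4) nearest=1 d=6 new=(12,4) → blocked by [9,12]×[4,9], reject
9. q=(15,21) nearest=4 d=11 new=(9,21) → add node 5 parent=4 cost=20
10. q=(7,18) nearest=4 d=3 new=(7,18) → blocked by [7,10]×[15,18], reject
11. q=(9,1) nearest=2 d=2 new=(9,1) → add node 6 parent=2 cost=10
12. q=(15,30) nearest=5 d=9 new=(14,26) → blocked by [13,17]×[19,25], reject
13. q=(15,11) nearest=1 d=8 new=(12,11) → blocked by [9,12]×[4,9], reject
14. q=(23,17) nearest=5 d=14 new=(14,17) → add node 7 parent=5 cost=25
15. q=(19,18) nearest=7 d=5 new=(19,18) → add node 8 parent=7 cost=30
16. q=(15,4) nearest=6 d=6 new=(14,4) → add node 9 parent=6 cost=15
17. q=(18,3) nearest=9 d=4 new=(18,3) → blocked by [18,21]×[2,10], reject
18. q=(7,3) nearest=2 d=0 → coincident, reject
19. q=(13,11) nearest=1 d=6 new=(12,11) → blocked by [9,12]×[4,9], reject
20. q=(10,25) nearest=5 d=4 new=(10,25) → add node 10 parent=5 cost=24
21. q=(23,9) nearest=7 d=9 new=(19,12) → add node 11 parent=7 cost=30
22. q=(16,23) nearest=8 d=5 new=(16,23) → blocked by [13,17]×[19,25], reject
23. q=(4,25) nearest=5 d=5 new=(4,25) → add node 12 parent=5 cost=25
24. q=(13,14) nearest=7 d=3 new=(13,14) → add node 13 parent=7 cost=28
25. q=(4,25) nearest=12 d=0 → coincident, reject
26. q=(5,19) nearest=4 d=3 new=(5,19) → add node 14 parent=4 cost=18; rewire 12→14 (24<25)
27. q=(9,11) nearest=13 d=4 new=(9,11) → add node 15 parent=13 cost=32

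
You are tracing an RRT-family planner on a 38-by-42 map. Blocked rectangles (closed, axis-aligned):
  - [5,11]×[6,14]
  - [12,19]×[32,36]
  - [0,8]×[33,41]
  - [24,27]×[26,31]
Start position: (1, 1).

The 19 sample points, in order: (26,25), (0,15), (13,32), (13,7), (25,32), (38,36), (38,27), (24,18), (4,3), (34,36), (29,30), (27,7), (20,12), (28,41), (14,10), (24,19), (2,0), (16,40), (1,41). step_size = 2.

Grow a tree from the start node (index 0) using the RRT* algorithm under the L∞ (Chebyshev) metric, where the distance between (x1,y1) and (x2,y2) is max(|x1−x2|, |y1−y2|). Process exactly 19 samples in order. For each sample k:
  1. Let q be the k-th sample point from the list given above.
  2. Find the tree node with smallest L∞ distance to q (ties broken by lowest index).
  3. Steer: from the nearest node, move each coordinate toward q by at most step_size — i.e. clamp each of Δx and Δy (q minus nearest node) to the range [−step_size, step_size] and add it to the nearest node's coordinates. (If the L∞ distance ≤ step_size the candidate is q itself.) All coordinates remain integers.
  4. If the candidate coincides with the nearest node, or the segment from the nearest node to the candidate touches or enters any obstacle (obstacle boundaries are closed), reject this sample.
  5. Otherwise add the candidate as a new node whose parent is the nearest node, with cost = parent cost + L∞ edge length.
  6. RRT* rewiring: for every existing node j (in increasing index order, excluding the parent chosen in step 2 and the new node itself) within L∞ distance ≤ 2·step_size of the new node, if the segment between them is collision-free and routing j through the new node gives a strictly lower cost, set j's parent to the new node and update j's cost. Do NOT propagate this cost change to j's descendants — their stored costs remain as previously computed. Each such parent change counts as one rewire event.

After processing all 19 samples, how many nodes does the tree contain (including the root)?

1. q=(26,25) nearest=0 d=25 new=(3,3) → add node 1 parent=0 cost=2
2. q=(0,15) nearest=1 d=12 new=(1,5) → add node 2 parent=1 cost=4
3. q=(13,32) nearest=2 d=27 new=(3,7) → add node 3 parent=2 cost=6
4. q=(13,7) nearest=1 d=10 new=(5,5) → add node 4 parent=1 cost=4
5. q=(25,32) nearest=3 d=25 new=(5,9) → blocked by [5,11]×[6,14], reject
6. q=(38,36) nearest=4 d=33 new=(7,7) → blocked by [5,11]×[6,14], reject
7. q=(38,27) nearest=4 d=33 new=(7,7) → blocked by [5,11]×[6,14], reject
8. q=(24,18) nearest=4 d=19 new=(7,7) → blocked by [5,11]×[6,14], reject
9. q=(4,3) nearest=1 d=1 new=(4,3) → add node 5 parent=1 cost=3
10. q=(34,36) nearest=3 d=31 new=(5,9) → blocked by [5,11]×[6,14], reject
11. q=(29,30) nearest=4 d=25 new=(7,7) → blocked by [5,11]×[6,14], reject
12. q=(27,7) nearest=4 d=22 new=(7,7) → blocked by [5,11]×[6,14], reject
13. q=(20,12) nearest=4 d=15 new=(7,7) → blocked by [5,11]×[6,14], reject
14. q=(28,41) nearest=3 d=34 new=(5,9) → blocked by [5,11]×[6,14], reject
15. q=(14,10) nearest=4 d=9 new=(7,7) → blocked by [5,11]×[6,14], reject
16. q=(24,19) nearest=4 d=19 new=(7,7) → blocked by [5,11]×[6,14], reject
17. q=(2,0) nearest=0 d=1 new=(2,0) → add node 6 parent=0 cost=1
18. q=(16,40) nearest=3 d=33 new=(5,9) → blocked by [5,11]×[6,14], reject
19. q=(1,41) nearest=3 d=34 new=(1,9) → add node 7 parent=3 cost=8

Node count: 8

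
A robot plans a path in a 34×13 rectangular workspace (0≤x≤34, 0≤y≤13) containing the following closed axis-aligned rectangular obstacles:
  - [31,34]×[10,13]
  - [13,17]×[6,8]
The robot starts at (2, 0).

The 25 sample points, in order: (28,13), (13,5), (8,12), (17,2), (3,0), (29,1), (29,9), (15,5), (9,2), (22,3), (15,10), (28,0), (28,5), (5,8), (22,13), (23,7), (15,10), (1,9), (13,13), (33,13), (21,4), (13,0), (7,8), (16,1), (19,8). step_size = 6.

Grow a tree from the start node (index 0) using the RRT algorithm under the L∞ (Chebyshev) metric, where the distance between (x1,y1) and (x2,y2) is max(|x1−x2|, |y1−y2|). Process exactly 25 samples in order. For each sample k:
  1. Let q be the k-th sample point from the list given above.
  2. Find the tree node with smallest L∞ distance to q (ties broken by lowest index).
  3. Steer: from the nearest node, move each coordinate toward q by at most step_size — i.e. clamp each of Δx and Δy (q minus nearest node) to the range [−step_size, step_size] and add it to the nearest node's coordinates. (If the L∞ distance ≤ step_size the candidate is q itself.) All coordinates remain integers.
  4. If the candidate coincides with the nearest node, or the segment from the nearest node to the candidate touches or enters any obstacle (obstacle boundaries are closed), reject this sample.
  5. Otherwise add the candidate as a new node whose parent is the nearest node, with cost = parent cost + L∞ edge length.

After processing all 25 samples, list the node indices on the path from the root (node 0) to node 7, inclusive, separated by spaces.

Path: 0 1 2 4 6 7

1. q=(28,13) nearest=0 d=26 new=(8,6) → add node 1 parent=0 cost=6
2. q=(13,5) nearest=1 d=5 new=(13,5) → add node 2 parent=1 cost=11
3. q=(8,12) nearest=1 d=6 new=(8,12) → add node 3 parent=1 cost=12
4. q=(17,2) nearest=2 d=4 new=(17,2) → add node 4 parent=2 cost=15
5. q=(3,0) nearest=0 d=1 new=(3,0) → add node 5 parent=0 cost=1
6. q=(29,1) nearest=4 d=12 new=(23,1) → add node 6 parent=4 cost=21
7. q=(29,9) nearest=6 d=8 new=(29,7) → add node 7 parent=6 cost=27
8. q=(15,5) nearest=2 d=2 new=(15,5) → add node 8 parent=2 cost=13
9. q=(9,2) nearest=1 d=4 new=(9,2) → add node 9 parent=1 cost=10
10. q=(22,3) nearest=6 d=2 new=(22,3) → add node 10 parent=6 cost=23
11. q=(15,10) nearest=2 d=5 new=(15,10) → blocked by [13,17]×[6,8], reject
12. q=(28,0) nearest=6 d=5 new=(28,0) → add node 11 parent=6 cost=26
13. q=(28,5) nearest=7 d=2 new=(28,5) → add node 12 parent=7 cost=29
14. q=(5,8) nearest=1 d=3 new=(5,8) → add node 13 parent=1 cost=9
15. q=(22,13) nearest=7 d=7 new=(23,13) → add node 14 parent=7 cost=33
16. q=(23,7) nearest=10 d=4 new=(23,7) → add node 15 parent=10 cost=27
17. q=(15,10) nearest=2 d=5 new=(15,10) → blocked by [13,17]×[6,8], reject
18. q=(1,9) nearest=13 d=4 new=(1,9) → add node 16 parent=13 cost=13
19. q=(13,13) nearest=3 d=5 new=(13,13) → add node 17 parent=3 cost=17
20. q=(33,13) nearest=7 d=6 new=(33,13) → blocked by [31,34]×[10,13], reject
21. q=(21,4) nearest=10 d=1 new=(21,4) → add node 18 parent=10 cost=24
22. q=(13,0) nearest=4 d=4 new=(13,0) → add node 19 parent=4 cost=19
23. q=(7,8) nearest=1 d=2 new=(7,8) → add node 20 parent=1 cost=8
24. q=(16,1) nearest=4 d=1 new=(16,1) → add node 21 parent=4 cost=16
25. q=(19,8) nearest=8 d=4 new=(19,8) → blocked by [13,17]×[6,8], reject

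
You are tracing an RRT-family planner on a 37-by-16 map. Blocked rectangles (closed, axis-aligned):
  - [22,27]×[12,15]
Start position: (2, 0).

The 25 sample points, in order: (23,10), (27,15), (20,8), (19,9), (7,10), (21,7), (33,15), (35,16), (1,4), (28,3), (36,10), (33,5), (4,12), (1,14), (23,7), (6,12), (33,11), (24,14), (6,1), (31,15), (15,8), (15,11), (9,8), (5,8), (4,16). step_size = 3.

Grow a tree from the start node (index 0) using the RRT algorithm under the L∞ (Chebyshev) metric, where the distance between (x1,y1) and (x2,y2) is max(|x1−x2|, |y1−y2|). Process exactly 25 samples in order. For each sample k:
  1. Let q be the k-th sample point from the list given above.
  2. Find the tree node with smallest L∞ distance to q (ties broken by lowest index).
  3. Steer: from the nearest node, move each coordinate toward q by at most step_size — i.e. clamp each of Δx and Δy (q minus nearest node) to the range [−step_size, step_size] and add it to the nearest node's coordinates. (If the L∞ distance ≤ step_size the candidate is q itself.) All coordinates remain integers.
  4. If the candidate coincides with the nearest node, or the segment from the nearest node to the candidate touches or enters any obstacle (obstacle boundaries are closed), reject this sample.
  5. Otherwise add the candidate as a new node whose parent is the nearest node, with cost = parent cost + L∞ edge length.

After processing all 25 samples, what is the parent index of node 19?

Parent of node 19: 4

1. q=(23,10) nearest=0 d=21 new=(5,3) → add node 1 parent=0 cost=3
2. q=(27,15) nearest=1 d=22 new=(8,6) → add node 2 parent=1 cost=6
3. q=(20,8) nearest=2 d=12 new=(11,8) → add node 3 parent=2 cost=9
4. q=(19,9) nearest=3 d=8 new=(14,9) → add node 4 parent=3 cost=12
5. q=(7,10) nearest=2 d=4 new=(7,9) → add node 5 parent=2 cost=9
6. q=(21,7) nearest=4 d=7 new=(17,7) → add node 6 parent=4 cost=15
7. q=(33,15) nearest=6 d=16 new=(20,10) → add node 7 parent=6 cost=18
8. q=(35,16) nearest=7 d=15 new=(23,13) → blocked by [22,27]×[12,15], reject
9. q=(1,4) nearest=0 d=4 new=(1,3) → add node 8 parent=0 cost=3
10. q=(28,3) nearest=7 d=8 new=(23,7) → add node 9 parent=7 cost=21
11. q=(36,10) nearest=9 d=13 new=(26,10) → add node 10 parent=9 cost=24
12. q=(33,5) nearest=10 d=7 new=(29,7) → add node 11 parent=10 cost=27
13. q=(4,12) nearest=5 d=3 new=(4,12) → add node 12 parent=5 cost=12
14. q=(1,14) nearest=12 d=3 new=(1,14) → add node 13 parent=12 cost=15
15. q=(23,7) nearest=9 d=0 → coincident, reject
16. q=(6,12) nearest=12 d=2 new=(6,12) → add node 14 parent=12 cost=14
17. q=(33,11) nearest=11 d=4 new=(32,10) → add node 15 parent=11 cost=30
18. q=(24,14) nearest=7 d=4 new=(23,13) → blocked by [22,27]×[12,15], reject
19. q=(6,1) nearest=1 d=2 new=(6,1) → add node 16 parent=1 cost=5
20. q=(31,15) nearest=10 d=5 new=(29,13) → add node 17 parent=10 cost=27
21. q=(15,8) nearest=4 d=1 new=(15,8) → add node 18 parent=4 cost=13
22. q=(15,11) nearest=4 d=2 new=(15,11) → add node 19 parent=4 cost=14
23. q=(9,8) nearest=2 d=2 new=(9,8) → add node 20 parent=2 cost=8
24. q=(5,8) nearest=5 d=2 new=(5,8) → add node 21 parent=5 cost=11
25. q=(4,16) nearest=13 d=3 new=(4,16) → add node 22 parent=13 cost=18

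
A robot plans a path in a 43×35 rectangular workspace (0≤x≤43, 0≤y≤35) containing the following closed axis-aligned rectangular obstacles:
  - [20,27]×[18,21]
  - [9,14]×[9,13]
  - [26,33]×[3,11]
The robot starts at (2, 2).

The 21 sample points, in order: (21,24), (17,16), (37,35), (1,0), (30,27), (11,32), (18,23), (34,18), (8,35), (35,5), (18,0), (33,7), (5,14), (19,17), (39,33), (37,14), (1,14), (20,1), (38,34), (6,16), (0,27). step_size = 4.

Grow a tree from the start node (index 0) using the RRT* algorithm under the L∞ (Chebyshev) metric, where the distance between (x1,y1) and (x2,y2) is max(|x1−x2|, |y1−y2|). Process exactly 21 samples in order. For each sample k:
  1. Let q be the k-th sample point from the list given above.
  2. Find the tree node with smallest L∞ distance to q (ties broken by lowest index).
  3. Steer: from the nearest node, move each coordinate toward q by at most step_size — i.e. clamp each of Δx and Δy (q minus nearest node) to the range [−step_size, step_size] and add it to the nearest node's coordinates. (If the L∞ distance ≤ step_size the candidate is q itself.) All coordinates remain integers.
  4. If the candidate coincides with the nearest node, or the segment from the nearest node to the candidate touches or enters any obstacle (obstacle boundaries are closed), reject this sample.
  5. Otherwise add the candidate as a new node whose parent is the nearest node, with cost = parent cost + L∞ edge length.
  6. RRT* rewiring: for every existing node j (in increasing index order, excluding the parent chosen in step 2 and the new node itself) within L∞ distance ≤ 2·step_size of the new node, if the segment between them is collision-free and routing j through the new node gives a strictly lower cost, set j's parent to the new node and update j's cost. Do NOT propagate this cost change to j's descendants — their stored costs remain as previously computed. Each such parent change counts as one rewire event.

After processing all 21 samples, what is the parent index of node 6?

Parent of node 6: 4

1. q=(21,24) nearest=0 d=22 new=(6,6) → add node 1 parent=0 cost=4
2. q=(17,16) nearest=1 d=11 new=(10,10) → blocked by [9,14]×[9,13], reject
3. q=(37,35) nearest=1 d=31 new=(10,10) → blocked by [9,14]×[9,13], reject
4. q=(1,0) nearest=0 d=2 new=(1,0) → add node 2 parent=0 cost=2
5. q=(30,27) nearest=1 d=24 new=(10,10) → blocked by [9,14]×[9,13], reject
6. q=(11,32) nearest=1 d=26 new=(10,10) → blocked by [9,14]×[9,13], reject
7. q=(18,23) nearest=1 d=17 new=(10,10) → blocked by [9,14]×[9,13], reject
8. q=(34,18) nearest=1 d=28 new=(10,10) → blocked by [9,14]×[9,13], reject
9. q=(8,35) nearest=1 d=29 new=(8,10) → add node 3 parent=1 cost=8
10. q=(35,5) nearest=3 d=27 new=(12,6) → blocked by [9,14]×[9,13], reject
11. q=(18,0) nearest=3 d=10 new=(12,6) → blocked by [9,14]×[9,13], reject
12. q=(33,7) nearest=3 d=25 new=(12,7) → blocked by [9,14]×[9,13], reject
13. q=(5,14) nearest=3 d=4 new=(5,14) → add node 4 parent=3 cost=12
14. q=(19,17) nearest=3 d=11 new=(12,14) → blocked by [9,14]×[9,13], reject
15. q=(39,33) nearest=3 d=31 new=(12,14) → blocked by [9,14]×[9,13], reject
16. q=(37,14) nearest=3 d=29 new=(12,14) → blocked by [9,14]×[9,13], reject
17. q=(1,14) nearest=4 d=4 new=(1,14) → add node 5 parent=4 cost=16
18. q=(20,1) nearest=3 d=12 new=(12,6) → blocked by [9,14]×[9,13], reject
19. q=(38,34) nearest=3 d=30 new=(12,14) → blocked by [9,14]×[9,13], reject
20. q=(6,16) nearest=4 d=2 new=(6,16) → add node 6 parent=4 cost=14
21. q=(0,27) nearest=6 d=11 new=(2,20) → add node 7 parent=6 cost=18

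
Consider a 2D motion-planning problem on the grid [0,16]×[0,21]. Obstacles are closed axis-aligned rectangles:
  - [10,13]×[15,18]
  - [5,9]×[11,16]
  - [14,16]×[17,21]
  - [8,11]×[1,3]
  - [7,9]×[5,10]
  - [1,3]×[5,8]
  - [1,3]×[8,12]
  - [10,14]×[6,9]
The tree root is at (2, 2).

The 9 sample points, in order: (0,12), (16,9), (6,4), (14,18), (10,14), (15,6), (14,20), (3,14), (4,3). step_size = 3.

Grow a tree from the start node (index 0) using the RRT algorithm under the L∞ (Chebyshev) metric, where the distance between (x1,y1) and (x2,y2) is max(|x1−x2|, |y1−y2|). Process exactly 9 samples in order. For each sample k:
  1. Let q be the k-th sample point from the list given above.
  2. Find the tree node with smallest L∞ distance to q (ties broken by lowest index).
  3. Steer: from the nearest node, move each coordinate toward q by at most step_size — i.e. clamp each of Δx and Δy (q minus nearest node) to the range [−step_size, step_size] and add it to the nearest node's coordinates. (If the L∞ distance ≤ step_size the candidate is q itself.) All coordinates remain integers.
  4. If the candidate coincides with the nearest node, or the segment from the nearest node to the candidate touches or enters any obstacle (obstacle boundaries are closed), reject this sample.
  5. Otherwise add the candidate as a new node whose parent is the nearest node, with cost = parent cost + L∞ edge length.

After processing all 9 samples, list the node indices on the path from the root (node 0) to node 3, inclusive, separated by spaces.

1. q=(0,12) nearest=0 d=10 new=(0,5) → add node 1 parent=0 cost=3
2. q=(16,9) nearest=0 d=14 new=(5,5) → add node 2 parent=0 cost=3
3. q=(6,4) nearest=2 d=1 new=(6,4) → add node 3 parent=2 cost=4
4. q=(14,18) nearest=2 d=13 new=(8,8) → blocked by [7,9]×[5,10], reject
5. q=(10,14) nearest=2 d=9 new=(8,8) → blocked by [7,9]×[5,10], reject
6. q=(15,6) nearest=3 d=9 new=(9,6) → blocked by [7,9]×[5,10], reject
7. q=(14,20) nearest=1 d=15 new=(3,8) → blocked by [1,3]×[5,8], reject
8. q=(3,14) nearest=1 d=9 new=(3,8) → blocked by [1,3]×[5,8], reject
9. q=(4,3) nearest=0 d=2 new=(4,3) → add node 4 parent=0 cost=2

Path: 0 2 3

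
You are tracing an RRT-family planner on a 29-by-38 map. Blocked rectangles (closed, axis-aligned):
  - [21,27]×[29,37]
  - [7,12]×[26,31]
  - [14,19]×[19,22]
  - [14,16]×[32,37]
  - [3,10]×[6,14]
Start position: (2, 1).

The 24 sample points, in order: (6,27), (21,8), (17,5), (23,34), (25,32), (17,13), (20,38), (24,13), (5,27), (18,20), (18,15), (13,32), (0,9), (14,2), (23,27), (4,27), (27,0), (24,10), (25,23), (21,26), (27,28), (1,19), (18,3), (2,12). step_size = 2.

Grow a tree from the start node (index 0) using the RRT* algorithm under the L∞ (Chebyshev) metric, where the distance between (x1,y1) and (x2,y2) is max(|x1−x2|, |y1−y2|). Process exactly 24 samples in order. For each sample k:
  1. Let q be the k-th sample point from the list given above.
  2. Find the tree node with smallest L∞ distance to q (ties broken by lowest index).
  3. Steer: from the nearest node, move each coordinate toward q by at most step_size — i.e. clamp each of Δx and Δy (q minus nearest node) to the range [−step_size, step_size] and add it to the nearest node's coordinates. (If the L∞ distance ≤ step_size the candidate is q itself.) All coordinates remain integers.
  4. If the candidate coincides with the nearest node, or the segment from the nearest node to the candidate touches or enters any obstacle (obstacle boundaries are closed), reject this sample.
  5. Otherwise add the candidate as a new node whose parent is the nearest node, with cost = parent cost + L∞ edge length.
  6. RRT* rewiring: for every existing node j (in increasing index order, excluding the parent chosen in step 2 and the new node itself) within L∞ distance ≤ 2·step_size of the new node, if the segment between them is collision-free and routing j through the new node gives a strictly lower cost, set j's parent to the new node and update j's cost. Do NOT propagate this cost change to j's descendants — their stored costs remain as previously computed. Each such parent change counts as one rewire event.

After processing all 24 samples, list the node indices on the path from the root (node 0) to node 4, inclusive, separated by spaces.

1. q=(6,27) nearest=0 d=26 new=(4,3) → add node 1 parent=0 cost=2
2. q=(21,8) nearest=1 d=17 new=(6,5) → add node 2 parent=1 cost=4
3. q=(17,5) nearest=2 d=11 new=(8,5) → add node 3 parent=2 cost=6
4. q=(23,34) nearest=2 d=29 new=(8,7) → blocked by [3,10]×[6,14], reject
5. q=(25,32) nearest=2 d=27 new=(8,7) → blocked by [3,10]×[6,14], reject
6. q=(17,13) nearest=3 d=9 new=(10,7) → blocked by [3,10]×[6,14], reject
7. q=(20,38) nearest=2 d=33 new=(8,7) → blocked by [3,10]×[6,14], reject
8. q=(24,13) nearest=3 d=16 new=(10,7) → blocked by [3,10]×[6,14], reject
9. q=(5,27) nearest=2 d=22 new=(5,7) → blocked by [3,10]×[6,14], reject
10. q=(18,20) nearest=2 d=15 new=(8,7) → blocked by [3,10]×[6,14], reject
11. q=(18,15) nearest=3 d=10 new=(10,7) → blocked by [3,10]×[6,14], reject
12. q=(13,32) nearest=2 d=27 new=(8,7) → blocked by [3,10]×[6,14], reject
13. q=(0,9) nearest=1 d=6 new=(2,5) → add node 4 parent=1 cost=4
14. q=(14,2) nearest=3 d=6 new=(10,3) → add node 5 parent=3 cost=8
15. q=(23,27) nearest=2 d=22 new=(8,7) → blocked by [3,10]×[6,14], reject
16. q=(4,27) nearest=2 d=22 new=(4,7) → blocked by [3,10]×[6,14], reject
17. q=(27,0) nearest=5 d=17 new=(12,1) → add node 6 parent=5 cost=10
18. q=(24,10) nearest=6 d=12 new=(14,3) → add node 7 parent=6 cost=12
19. q=(25,23) nearest=3 d=18 new=(10,7) → blocked by [3,10]×[6,14], reject
20. q=(21,26) nearest=2 d=21 new=(8,7) → blocked by [3,10]×[6,14], reject
21. q=(27,28) nearest=2 d=23 new=(8,7) → blocked by [3,10]×[6,14], reject
22. q=(1,19) nearest=2 d=14 new=(4,7) → blocked by [3,10]×[6,14], reject
23. q=(18,3) nearest=7 d=4 new=(16,3) → add node 8 parent=7 cost=14
24. q=(2,12) nearest=2 d=7 new=(4,7) → blocked by [3,10]×[6,14], reject

Path: 0 1 4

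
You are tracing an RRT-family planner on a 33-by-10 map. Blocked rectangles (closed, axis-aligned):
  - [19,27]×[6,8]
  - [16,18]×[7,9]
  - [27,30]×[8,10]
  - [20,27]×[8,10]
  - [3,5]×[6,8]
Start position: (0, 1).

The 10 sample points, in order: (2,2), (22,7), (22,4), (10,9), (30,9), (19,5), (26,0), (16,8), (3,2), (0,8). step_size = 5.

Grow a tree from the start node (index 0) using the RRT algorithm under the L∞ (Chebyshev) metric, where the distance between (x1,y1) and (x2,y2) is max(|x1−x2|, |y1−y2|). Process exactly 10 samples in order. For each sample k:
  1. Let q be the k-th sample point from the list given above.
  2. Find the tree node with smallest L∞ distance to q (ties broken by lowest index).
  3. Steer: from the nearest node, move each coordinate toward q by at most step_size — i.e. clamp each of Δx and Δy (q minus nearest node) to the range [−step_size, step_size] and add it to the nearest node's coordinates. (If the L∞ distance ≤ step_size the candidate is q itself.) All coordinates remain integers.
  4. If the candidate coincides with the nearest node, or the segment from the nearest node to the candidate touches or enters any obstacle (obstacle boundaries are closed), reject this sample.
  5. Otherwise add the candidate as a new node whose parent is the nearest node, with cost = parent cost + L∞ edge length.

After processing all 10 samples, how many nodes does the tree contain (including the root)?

Node count: 9

1. q=(2,2) nearest=0 d=2 new=(2,2) → add node 1 parent=0 cost=2
2. q=(22,7) nearest=1 d=20 new=(7,7) → add node 2 parent=1 cost=7
3. q=(22,4) nearest=2 d=15 new=(12,4) → add node 3 parent=2 cost=12
4. q=(10,9) nearest=2 d=3 new=(10,9) → add node 4 parent=2 cost=10
5. q=(30,9) nearest=3 d=18 new=(17,9) → blocked by [16,18]×[7,9], reject
6. q=(19,5) nearest=3 d=7 new=(17,5) → add node 5 parent=3 cost=17
7. q=(26,0) nearest=5 d=9 new=(22,0) → add node 6 parent=5 cost=22
8. q=(16,8) nearest=5 d=3 new=(16,8) → blocked by [16,18]×[7,9], reject
9. q=(3,2) nearest=1 d=1 new=(3,2) → add node 7 parent=1 cost=3
10. q=(0,8) nearest=1 d=6 new=(0,7) → add node 8 parent=1 cost=7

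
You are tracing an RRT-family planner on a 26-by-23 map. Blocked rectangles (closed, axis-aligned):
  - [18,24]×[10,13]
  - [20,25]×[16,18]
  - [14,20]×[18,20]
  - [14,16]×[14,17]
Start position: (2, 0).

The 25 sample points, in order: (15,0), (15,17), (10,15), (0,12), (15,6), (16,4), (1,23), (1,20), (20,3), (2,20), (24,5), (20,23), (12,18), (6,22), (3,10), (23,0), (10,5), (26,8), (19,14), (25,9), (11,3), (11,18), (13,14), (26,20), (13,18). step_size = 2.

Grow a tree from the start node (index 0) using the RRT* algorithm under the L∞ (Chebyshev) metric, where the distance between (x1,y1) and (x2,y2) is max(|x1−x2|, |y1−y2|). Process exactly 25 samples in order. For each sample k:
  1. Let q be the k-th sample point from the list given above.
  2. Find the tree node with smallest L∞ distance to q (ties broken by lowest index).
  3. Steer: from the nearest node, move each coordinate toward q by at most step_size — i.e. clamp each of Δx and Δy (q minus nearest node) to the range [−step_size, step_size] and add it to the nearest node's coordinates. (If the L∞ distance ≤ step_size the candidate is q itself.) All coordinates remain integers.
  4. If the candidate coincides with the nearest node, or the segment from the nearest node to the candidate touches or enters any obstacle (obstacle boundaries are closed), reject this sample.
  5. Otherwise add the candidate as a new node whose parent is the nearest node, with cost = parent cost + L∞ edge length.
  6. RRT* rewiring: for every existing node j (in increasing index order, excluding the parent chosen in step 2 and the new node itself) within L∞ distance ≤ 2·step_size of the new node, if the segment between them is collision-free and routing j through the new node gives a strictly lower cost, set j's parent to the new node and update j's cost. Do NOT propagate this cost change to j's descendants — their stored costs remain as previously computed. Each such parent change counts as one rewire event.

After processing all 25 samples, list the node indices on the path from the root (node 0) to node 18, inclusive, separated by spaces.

1. q=(15,0) nearest=0 d=13 new=(4,0) → add node 1 parent=0 cost=2
2. q=(15,17) nearest=0 d=17 new=(4,2) → add node 2 parent=0 cost=2
3. q=(10,15) nearest=2 d=13 new=(6,4) → add node 3 parent=2 cost=4
4. q=(0,12) nearest=3 d=8 new=(4,6) → add node 4 parent=3 cost=6
5. q=(15,6) nearest=3 d=9 new=(8,6) → add node 5 parent=3 cost=6
6. q=(16,4) nearest=5 d=8 new=(10,4) → add node 6 parent=5 cost=8
7. q=(1,23) nearest=4 d=17 new=(2,8) → add node 7 parent=4 cost=8
8. q=(1,20) nearest=7 d=12 new=(1,10) → add node 8 parent=7 cost=10
9. q=(20,3) nearest=6 d=10 new=(12,3) → add node 9 parent=6 cost=10
10. q=(2,20) nearest=8 d=10 new=(2,12) → add node 10 parent=8 cost=12
11. q=(24,5) nearest=9 d=12 new=(14,5) → add node 11 parent=9 cost=12
12. q=(20,23) nearest=4 d=17 new=(6,8) → add node 12 parent=4 cost=8
13. q=(12,18) nearest=7 d=10 new=(4,10) → add node 13 parent=7 cost=10
14. q=(6,22) nearest=10 d=10 new=(4,14) → add node 14 parent=10 cost=14
15. q=(3,10) nearest=13 d=1 new=(3,10) → add node 15 parent=13 cost=11
16. q=(23,0) nearest=11 d=9 new=(16,3) → add node 16 parent=11 cost=14
17. q=(10,5) nearest=6 d=1 new=(10,5) → add node 17 parent=6 cost=9
18. q=(26,8) nearest=16 d=10 new=(18,5) → add node 18 parent=16 cost=16
19. q=(19,14) nearest=11 d=9 new=(16,7) → add node 19 parent=11 cost=14
20. q=(25,9) nearest=18 d=7 new=(20,7) → add node 20 parent=18 cost=18
21. q=(11,3) nearest=6 d=1 new=(11,3) → add node 21 parent=6 cost=9
22. q=(11,18) nearest=14 d=7 new=(6,16) → add node 22 parent=14 cost=16
23. q=(13,14) nearest=12 d=7 new=(8,10) → add node 23 parent=12 cost=10
24. q=(26,20) nearest=19 d=13 new=(18,9) → add node 24 parent=19 cost=16
25. q=(13,18) nearest=22 d=7 new=(8,18) → add node 25 parent=22 cost=18

Path: 0 2 3 5 6 9 11 16 18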